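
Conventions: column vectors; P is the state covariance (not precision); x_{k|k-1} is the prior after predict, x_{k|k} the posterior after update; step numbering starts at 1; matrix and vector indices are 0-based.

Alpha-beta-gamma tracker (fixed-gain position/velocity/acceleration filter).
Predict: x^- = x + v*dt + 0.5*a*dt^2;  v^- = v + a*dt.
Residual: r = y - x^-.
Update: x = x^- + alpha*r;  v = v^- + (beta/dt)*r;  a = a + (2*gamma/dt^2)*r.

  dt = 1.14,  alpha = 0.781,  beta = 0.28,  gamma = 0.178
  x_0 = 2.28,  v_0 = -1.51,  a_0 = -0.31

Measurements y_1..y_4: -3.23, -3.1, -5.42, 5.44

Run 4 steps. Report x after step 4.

x_post = 2.1801

step 1: x_pred=0.3572  r=-3.5872  x^+=-2.4444  v^+=-2.7445  a^+=-1.2926
step 2: x_pred=-6.4130  r=3.3130  x^+=-3.8256  v^+=-3.4043  a^+=-0.3851
step 3: x_pred=-7.9567  r=2.5367  x^+=-5.9755  v^+=-3.2203  a^+=0.3098
step 4: x_pred=-9.4453  r=14.8853  x^+=2.1801  v^+=0.7889  a^+=4.3873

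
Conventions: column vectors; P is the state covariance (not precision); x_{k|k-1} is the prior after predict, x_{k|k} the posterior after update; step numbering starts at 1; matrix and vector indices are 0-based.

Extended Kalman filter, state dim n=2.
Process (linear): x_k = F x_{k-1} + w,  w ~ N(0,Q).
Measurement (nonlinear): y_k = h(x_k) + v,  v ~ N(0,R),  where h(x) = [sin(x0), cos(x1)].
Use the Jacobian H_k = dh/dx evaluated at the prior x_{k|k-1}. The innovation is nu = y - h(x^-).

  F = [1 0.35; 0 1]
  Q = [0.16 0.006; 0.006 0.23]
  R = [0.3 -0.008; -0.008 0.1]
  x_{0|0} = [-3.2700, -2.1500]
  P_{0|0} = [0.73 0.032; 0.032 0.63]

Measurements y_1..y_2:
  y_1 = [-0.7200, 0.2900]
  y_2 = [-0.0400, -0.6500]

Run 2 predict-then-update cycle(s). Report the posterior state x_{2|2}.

x_post = [-3.1272, -2.0231]

step 1: x^-=[-4.0225, -2.1500]  P^-=[0.9896 0.2585; 0.2585 0.8600]  H_jac=[-0.6365 0.0000; 0.0000 0.8369]  S=[0.7008 -0.1457; -0.1457 0.7023]  K=[-0.8722 0.1271; -0.0227 1.0200]  nu=[-1.4913, 0.8374]  x^+=[-2.6153, -1.2620]  P^+=[0.4127 0.0235; 0.0235 0.1221]
step 2: x^-=[-3.0570, -1.2620]  P^-=[0.6042 0.0723; 0.0723 0.3521]  H_jac=[-0.9964 0.0000; 0.0000 0.9527]  S=[0.8998 -0.0766; -0.0766 0.4196]  K=[-0.6654 0.0426; -0.0122 0.7973]  nu=[0.0445, -0.9539]  x^+=[-3.1272, -2.0231]  P^+=[0.2007 0.0101; 0.0101 0.0838]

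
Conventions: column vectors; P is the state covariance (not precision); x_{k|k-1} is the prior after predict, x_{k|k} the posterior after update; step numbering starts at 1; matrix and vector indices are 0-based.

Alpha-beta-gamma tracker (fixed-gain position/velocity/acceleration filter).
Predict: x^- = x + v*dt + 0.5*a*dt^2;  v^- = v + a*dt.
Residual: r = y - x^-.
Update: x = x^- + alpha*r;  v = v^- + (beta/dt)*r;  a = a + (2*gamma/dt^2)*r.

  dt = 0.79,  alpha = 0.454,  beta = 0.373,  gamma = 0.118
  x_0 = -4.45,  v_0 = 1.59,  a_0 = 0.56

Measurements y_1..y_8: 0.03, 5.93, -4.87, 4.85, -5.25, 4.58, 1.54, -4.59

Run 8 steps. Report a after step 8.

step 1: x_pred=-3.0192  r=3.0492  x^+=-1.6348  v^+=3.4721  a^+=1.7130
step 2: x_pred=1.6426  r=4.2874  x^+=3.5891  v^+=6.8496  a^+=3.3343
step 3: x_pred=10.0408  r=-14.9108  x^+=3.2713  v^+=2.4436  a^+=-2.3042
step 4: x_pred=4.4827  r=0.3673  x^+=4.6494  v^+=0.7967  a^+=-2.1653
step 5: x_pred=4.6032  r=-9.8532  x^+=0.1298  v^+=-5.5660  a^+=-5.8912
step 6: x_pred=-6.1057  r=10.6857  x^+=-1.2544  v^+=-5.1748  a^+=-1.8504
step 7: x_pred=-5.9199  r=7.4599  x^+=-2.5331  v^+=-3.1144  a^+=0.9705
step 8: x_pred=-4.6907  r=0.1007  x^+=-4.6450  v^+=-2.3002  a^+=1.0086

a_post = 1.0086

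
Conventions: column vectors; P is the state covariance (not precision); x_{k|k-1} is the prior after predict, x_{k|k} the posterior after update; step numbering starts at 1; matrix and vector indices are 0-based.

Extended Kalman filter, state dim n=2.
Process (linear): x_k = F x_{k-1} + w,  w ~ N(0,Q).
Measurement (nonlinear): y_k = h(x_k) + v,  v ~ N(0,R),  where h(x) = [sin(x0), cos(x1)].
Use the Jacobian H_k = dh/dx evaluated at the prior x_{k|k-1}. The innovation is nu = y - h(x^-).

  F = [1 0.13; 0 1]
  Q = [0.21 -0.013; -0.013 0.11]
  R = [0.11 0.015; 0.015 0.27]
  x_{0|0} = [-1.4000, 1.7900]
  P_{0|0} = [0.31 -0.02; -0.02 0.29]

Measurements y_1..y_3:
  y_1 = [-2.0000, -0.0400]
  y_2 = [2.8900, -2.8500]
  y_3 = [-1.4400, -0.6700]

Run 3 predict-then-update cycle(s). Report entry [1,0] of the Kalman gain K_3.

K[1,0] = 0.0247

step 1: x^-=[-1.1673, 1.7900]  P^-=[0.5197 0.0047; 0.0047 0.4000]  H_jac=[0.3926 0.0000; 0.0000 -0.9761]  S=[0.1901 0.0132; 0.0132 0.6511]  K=[1.0753 -0.0288; 0.0514 -0.6007]  nu=[-1.0803, 0.1775]  x^+=[-2.3341, 1.6279]  P^+=[0.3002 -0.0085; -0.0085 0.1654]
step 2: x^-=[-2.1224, 1.6279]  P^-=[0.5107 -0.0000; -0.0000 0.2754]  H_jac=[-0.5241 0.0000; 0.0000 -0.9984]  S=[0.2503 0.0150; 0.0150 0.5445]  K=[-1.0712 0.0295; 0.0304 -0.5058]  nu=[3.7417, -2.7930]  x^+=[-6.2131, 3.1541]  P^+=[0.2240 0.0081; 0.0081 0.1363]
step 3: x^-=[-5.8031, 3.1541]  P^-=[0.4384 0.0128; 0.0128 0.2463]  H_jac=[0.8870 0.0000; 0.0000 0.0125]  S=[0.4549 0.0151; 0.0151 0.2700]  K=[0.8564 -0.0474; 0.0247 0.0100]  nu=[-1.9018, 0.3299]  x^+=[-7.4475, 3.1104]  P^+=[0.1054 0.0032; 0.0032 0.2460]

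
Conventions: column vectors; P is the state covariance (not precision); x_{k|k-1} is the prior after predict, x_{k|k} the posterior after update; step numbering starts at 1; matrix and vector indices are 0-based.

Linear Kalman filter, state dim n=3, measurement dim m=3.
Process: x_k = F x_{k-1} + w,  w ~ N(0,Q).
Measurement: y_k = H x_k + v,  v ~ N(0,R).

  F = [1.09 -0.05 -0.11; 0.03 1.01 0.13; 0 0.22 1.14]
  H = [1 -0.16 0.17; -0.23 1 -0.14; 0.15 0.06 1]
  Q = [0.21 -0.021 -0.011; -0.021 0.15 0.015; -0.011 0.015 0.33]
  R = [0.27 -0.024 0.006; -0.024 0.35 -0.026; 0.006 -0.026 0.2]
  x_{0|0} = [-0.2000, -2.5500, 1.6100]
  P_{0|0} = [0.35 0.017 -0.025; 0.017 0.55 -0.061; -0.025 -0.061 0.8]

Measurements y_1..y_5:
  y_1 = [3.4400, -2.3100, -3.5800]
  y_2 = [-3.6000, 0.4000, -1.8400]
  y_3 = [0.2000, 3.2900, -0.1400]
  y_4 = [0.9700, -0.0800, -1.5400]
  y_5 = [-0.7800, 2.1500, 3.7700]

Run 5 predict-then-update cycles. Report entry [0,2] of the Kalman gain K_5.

step 1: x^-=[-0.2676, -2.3722, 1.2744]  P^-=[0.6404 -0.0264 -0.1394; -0.0264 0.7097 0.1830; -0.1394 0.1830 1.3657]  S=[0.9191 -0.2845 0.1561; -0.2845 1.0722 0.0162; 0.1561 0.0162 1.5623]  K=[0.7065 0.0452 -0.0998; 0.0636 0.6586 0.1287; -0.0838 -0.0132 0.8763]  nu=[3.1114, 0.1791, -4.6719]  x^+=[2.4050, -2.6576, -3.0828]  P^+=[0.2042 0.0414 -0.0500; 0.0414 0.2336 -0.0112; -0.0500 -0.0112 0.1833]
step 2: x^-=[3.0934, -3.0128, -4.0991]  P^-=[0.4628 0.0112 -0.0879; 0.0112 0.3907 0.0794; -0.0879 0.0794 0.5739]  S=[0.7216 -0.1640 0.0676; -0.1640 0.7434 0.0034; 0.0676 0.0034 0.7690]  K=[0.6319 0.0282 -0.0788; 0.0533 0.5183 0.1289; -0.0722 0.0065 0.7416]  nu=[-6.4786, 3.5504, 1.9758]  x^+=[-1.0562, -1.2632, -2.1430]  P^+=[0.1818 0.0327 -0.0419; 0.0327 0.1838 -0.0033; -0.0419 -0.0033 0.1542]
step 3: x^-=[-0.8524, -1.5861, -2.7209]  P^-=[0.4348 0.0040 -0.0764; 0.0040 0.3411 0.0736; -0.0764 0.0736 0.5376]  S=[0.6978 -0.1594 0.0702; -0.1594 0.6973 -0.0031; 0.0702 -0.0031 0.7346]  K=[0.6151 0.0179 -0.0735; 0.0431 0.4835 0.1268; -0.0661 0.0109 0.7286]  nu=[1.2612, 4.2991, 2.8039]  x^+=[-0.2058, 0.9025, -0.7143]  P^+=[0.1765 0.0285 -0.0397; 0.0285 0.1712 -0.0015; -0.0397 -0.0015 0.1511]
step 4: x^-=[-0.1909, 0.8125, -0.6157]  P^-=[0.4283 -0.0001 -0.0742; -0.0001 0.3284 0.0725; -0.0742 0.0725 0.5339]  S=[0.6930 -0.1606 0.0709; -0.1606 0.6865 -0.0053; 0.0709 -0.0053 0.7311]  K=[0.6105 0.0138 -0.0727; 0.0388 0.4737 0.1258; -0.0644 0.0121 0.7273]  nu=[1.3955, -1.0226, -0.9444]  x^+=[0.7157, 0.2634, -1.4049]  P^+=[0.1750 0.0268 -0.0391; 0.0268 0.1676 -0.0010; -0.0391 -0.0010 0.1507]
step 5: x^-=[0.9215, 0.1049, -1.5436]  P^-=[0.4266 -0.0017 -0.0738; -0.0017 0.3247 0.0722; -0.0738 0.0722 0.5334]  S=[0.6919 -0.1614 0.0710; -0.1614 0.6836 -0.0060; 0.0710 -0.0060 0.7307]  K=[0.6092 0.0123 -0.0727; 0.0372 0.4707 0.1254; -0.0640 0.0125 0.7271]  nu=[-1.4223, 2.0409, 5.1691]  x^+=[-0.2954, 1.6611, 2.3316]  P^+=[0.1746 0.0263 -0.0390; 0.0263 0.1665 -0.0009; -0.0390 -0.0009 0.1506]

K[0,2] = -0.0727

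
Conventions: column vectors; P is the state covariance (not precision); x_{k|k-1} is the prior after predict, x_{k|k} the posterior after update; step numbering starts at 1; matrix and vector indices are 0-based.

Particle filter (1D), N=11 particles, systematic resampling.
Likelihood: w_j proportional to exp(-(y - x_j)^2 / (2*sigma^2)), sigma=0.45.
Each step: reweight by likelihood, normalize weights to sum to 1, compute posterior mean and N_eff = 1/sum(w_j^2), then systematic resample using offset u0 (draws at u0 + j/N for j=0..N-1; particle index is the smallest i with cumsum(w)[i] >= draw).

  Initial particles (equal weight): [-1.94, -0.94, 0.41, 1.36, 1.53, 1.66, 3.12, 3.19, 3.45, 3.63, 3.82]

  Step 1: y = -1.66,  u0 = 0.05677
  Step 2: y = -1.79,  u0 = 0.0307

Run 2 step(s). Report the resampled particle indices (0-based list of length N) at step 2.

step 1: w=[0.7477, 0.2523, 0.0000, 0.0000, 0.0000, 0.0000, 0.0000, 0.0000, 0.0000, 0.0000, 0.0000]  mean=-1.6877  Neff=1.6059  idx=[0, 0, 0, 0, 0, 0, 0, 0, 1, 1, 1]
step 2: w=[0.1172, 0.1172, 0.1172, 0.1172, 0.1172, 0.1172, 0.1172, 0.1172, 0.0208, 0.0208, 0.0208]  mean=-1.8776  Neff=8.9945  idx=[0, 1, 1, 2, 3, 4, 4, 5, 6, 7, 8]

resampled_idx = [0, 1, 1, 2, 3, 4, 4, 5, 6, 7, 8]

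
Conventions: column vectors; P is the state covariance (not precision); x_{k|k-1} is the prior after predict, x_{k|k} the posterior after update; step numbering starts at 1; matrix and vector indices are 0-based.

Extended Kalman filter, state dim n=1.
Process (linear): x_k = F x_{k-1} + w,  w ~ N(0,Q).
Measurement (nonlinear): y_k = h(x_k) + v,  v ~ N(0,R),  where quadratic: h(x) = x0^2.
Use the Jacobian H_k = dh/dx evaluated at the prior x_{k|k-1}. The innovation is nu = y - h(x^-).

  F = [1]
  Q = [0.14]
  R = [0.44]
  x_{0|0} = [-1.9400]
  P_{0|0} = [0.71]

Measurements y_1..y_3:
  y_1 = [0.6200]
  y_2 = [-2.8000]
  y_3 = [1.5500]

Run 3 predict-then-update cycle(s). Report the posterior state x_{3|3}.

step 1: x^-=[-1.9400]  P^-=[0.8500]  H_jac=[-3.8800]  S=[13.2362]  K=[-0.2492]  nu=[-3.1436]  x^+=[-1.1567]  P^+=[0.0283]
step 2: x^-=[-1.1567]  P^-=[0.1683]  H_jac=[-2.3135]  S=[1.3405]  K=[-0.2904]  nu=[-4.1380]  x^+=[0.0448]  P^+=[0.0552]
step 3: x^-=[0.0448]  P^-=[0.1952]  H_jac=[0.0897]  S=[0.4416]  K=[0.0397]  nu=[1.5480]  x^+=[0.1062]  P^+=[0.1945]

x_post = [0.1062]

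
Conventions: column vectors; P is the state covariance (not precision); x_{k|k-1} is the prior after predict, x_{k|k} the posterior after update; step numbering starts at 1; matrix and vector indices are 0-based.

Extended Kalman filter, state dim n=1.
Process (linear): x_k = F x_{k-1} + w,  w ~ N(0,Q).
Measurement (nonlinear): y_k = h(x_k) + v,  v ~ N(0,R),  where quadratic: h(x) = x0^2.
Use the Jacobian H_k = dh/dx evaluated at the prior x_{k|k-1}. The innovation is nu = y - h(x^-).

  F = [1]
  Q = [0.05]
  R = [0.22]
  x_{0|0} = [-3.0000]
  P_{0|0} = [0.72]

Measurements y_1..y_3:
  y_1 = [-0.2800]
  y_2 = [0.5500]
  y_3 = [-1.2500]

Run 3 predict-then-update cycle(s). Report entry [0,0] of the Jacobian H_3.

H_jac[0,0] = -2.1826

step 1: x^-=[-3.0000]  P^-=[0.7700]  H_jac=[-6.0000]  S=[27.9400]  K=[-0.1654]  nu=[-9.2800]  x^+=[-1.4655]  P^+=[0.0061]
step 2: x^-=[-1.4655]  P^-=[0.0561]  H_jac=[-2.9310]  S=[0.7016]  K=[-0.2342]  nu=[-1.5977]  x^+=[-1.0913]  P^+=[0.0176]
step 3: x^-=[-1.0913]  P^-=[0.0676]  H_jac=[-2.1826]  S=[0.5419]  K=[-0.2722]  nu=[-2.4410]  x^+=[-0.4270]  P^+=[0.0274]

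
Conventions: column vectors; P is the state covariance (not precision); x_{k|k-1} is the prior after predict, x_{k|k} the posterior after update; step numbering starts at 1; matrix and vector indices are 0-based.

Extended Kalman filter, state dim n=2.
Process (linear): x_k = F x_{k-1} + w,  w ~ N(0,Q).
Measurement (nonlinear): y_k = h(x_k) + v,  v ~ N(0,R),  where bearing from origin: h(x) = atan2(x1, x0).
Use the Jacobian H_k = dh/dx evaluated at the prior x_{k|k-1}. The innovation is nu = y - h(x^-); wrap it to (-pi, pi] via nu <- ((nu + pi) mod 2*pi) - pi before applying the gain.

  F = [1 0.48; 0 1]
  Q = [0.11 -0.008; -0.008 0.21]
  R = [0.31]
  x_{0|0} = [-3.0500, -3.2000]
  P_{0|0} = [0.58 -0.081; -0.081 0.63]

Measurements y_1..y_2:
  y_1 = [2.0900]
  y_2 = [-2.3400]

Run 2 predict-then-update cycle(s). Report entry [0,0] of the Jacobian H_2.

H_jac[0,0] = 0.0604

step 1: x^-=[-4.5860, -3.2000]  P^-=[0.7574 0.2134; 0.2134 0.8400]  H_jac=[0.1023 -0.1467]  S=[0.3296]  K=[0.1402; -0.3075]  nu=[-1.6608]  x^+=[-4.8188, -2.6893]  P^+=[0.7509 0.2276; 0.2276 0.8088]
step 2: x^-=[-6.1097, -2.6893]  P^-=[1.2658 0.6078; 0.6078 1.0188]  H_jac=[0.0604 -0.1371]  S=[0.3237]  K=[-0.0215; -0.3182]  nu=[0.3869]  x^+=[-6.1180, -2.8124]  P^+=[1.2656 0.6056; 0.6056 0.9861]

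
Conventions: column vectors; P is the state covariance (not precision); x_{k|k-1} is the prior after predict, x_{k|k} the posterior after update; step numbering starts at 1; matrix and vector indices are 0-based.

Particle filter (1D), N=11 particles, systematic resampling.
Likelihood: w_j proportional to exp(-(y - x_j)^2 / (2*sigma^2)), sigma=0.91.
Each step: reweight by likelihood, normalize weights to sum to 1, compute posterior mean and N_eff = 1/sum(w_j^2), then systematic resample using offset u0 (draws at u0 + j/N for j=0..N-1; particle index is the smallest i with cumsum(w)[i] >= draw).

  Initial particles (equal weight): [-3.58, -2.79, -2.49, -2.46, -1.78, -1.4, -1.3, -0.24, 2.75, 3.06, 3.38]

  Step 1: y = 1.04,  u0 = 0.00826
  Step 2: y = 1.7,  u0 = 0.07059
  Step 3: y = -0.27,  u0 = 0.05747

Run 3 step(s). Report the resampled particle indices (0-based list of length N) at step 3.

step 1: w=[0.0000, 0.0002, 0.0007, 0.0008, 0.0111, 0.0372, 0.0496, 0.5036, 0.2317, 0.1153, 0.0496]  mean=0.8961  Neff=3.0576  idx=[4, 6, 7, 7, 7, 7, 7, 8, 8, 8, 9]
step 2: w=[0.0003, 0.0018, 0.0431, 0.0431, 0.0431, 0.0431, 0.0431, 0.2151, 0.2151, 0.2151, 0.1370]  mean=2.1390  Neff=5.9934  idx=[3, 5, 7, 7, 8, 8, 8, 9, 9, 10, 10]
step 3: w=[0.4924, 0.4924, 0.0020, 0.0020, 0.0020, 0.0020, 0.0020, 0.0020, 0.0020, 0.0006, 0.0006]  mean=-0.1941  Neff=2.0622  idx=[0, 0, 0, 0, 0, 1, 1, 1, 1, 1, 1]

resampled_idx = [0, 0, 0, 0, 0, 1, 1, 1, 1, 1, 1]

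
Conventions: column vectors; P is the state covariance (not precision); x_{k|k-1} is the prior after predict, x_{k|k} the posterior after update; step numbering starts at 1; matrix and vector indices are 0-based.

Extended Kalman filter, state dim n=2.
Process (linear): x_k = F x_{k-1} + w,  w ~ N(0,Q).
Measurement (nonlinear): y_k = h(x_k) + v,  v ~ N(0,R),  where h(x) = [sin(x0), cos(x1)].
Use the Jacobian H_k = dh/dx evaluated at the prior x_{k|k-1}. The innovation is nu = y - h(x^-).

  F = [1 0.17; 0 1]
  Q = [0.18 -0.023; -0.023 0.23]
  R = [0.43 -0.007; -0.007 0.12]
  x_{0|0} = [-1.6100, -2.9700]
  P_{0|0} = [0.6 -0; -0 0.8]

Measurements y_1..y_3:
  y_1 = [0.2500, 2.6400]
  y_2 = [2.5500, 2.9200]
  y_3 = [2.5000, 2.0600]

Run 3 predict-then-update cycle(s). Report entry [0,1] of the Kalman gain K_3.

K[0,1] = 0.0133

step 1: x^-=[-2.1149, -2.9700]  P^-=[0.8031 0.1130; 0.1130 1.0300]  H_jac=[-0.5177 0.0000; 0.0000 0.1708]  S=[0.6452 -0.0170; -0.0170 0.1500]  K=[-0.6429 0.0558; -0.0600 1.1655]  nu=[1.1056, 3.6253]  x^+=[-2.6233, 1.1889]  P^+=[0.5348 0.0656; 0.0656 0.8215]
step 2: x^-=[-2.4212, 1.1889]  P^-=[0.7608 0.1822; 0.1822 1.0515]  H_jac=[-0.7516 0.0000; 0.0000 -0.9279]  S=[0.8597 0.1201; 0.1201 1.0254]  K=[-0.6527 -0.0885; -0.0268 -0.9484]  nu=[3.2097, 2.5473]  x^+=[-4.7416, -1.3131]  P^+=[0.3726 0.0065; 0.0065 0.1224]
step 3: x^-=[-4.9648, -1.3131]  P^-=[0.5584 0.0043; 0.0043 0.3524]  H_jac=[0.2498 0.0000; 0.0000 0.9670]  S=[0.4648 -0.0060; -0.0060 0.4495]  K=[0.3002 0.0133; 0.0120 0.7583]  nu=[1.5317, 1.8051]  x^+=[-4.4810, 0.0741]  P^+=[0.5165 -0.0005; -0.0005 0.0940]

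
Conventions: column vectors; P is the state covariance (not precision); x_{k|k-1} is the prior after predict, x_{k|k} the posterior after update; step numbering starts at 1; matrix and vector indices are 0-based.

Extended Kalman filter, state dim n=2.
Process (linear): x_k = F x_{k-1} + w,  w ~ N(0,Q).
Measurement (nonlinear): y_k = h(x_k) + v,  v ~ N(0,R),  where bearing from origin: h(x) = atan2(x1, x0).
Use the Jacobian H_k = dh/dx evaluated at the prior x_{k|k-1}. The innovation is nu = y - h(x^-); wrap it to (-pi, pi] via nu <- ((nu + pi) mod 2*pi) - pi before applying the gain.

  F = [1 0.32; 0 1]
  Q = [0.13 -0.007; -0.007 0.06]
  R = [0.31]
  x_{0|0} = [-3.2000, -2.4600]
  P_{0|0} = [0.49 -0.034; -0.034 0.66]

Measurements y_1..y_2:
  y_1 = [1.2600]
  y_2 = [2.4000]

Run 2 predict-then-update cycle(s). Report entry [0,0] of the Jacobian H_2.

step 1: x^-=[-3.9872, -2.4600]  P^-=[0.6658 0.1702; 0.1702 0.7200]  H_jac=[0.1121 -0.1817]  S=[0.3352]  K=[0.1304; -0.3333]  nu=[-2.4344]  x^+=[-4.3046, -1.6486]  P^+=[0.6601 0.1848; 0.1848 0.6828]
step 2: x^-=[-4.8322, -1.6486]  P^-=[0.9783 0.3963; 0.3963 0.7428]  H_jac=[0.0632 -0.1854]  S=[0.3301]  K=[-0.0351; -0.3411]  nu=[-1.0704]  x^+=[-4.7946, -1.2835]  P^+=[0.9779 0.3923; 0.3923 0.7043]

H_jac[0,0] = 0.0632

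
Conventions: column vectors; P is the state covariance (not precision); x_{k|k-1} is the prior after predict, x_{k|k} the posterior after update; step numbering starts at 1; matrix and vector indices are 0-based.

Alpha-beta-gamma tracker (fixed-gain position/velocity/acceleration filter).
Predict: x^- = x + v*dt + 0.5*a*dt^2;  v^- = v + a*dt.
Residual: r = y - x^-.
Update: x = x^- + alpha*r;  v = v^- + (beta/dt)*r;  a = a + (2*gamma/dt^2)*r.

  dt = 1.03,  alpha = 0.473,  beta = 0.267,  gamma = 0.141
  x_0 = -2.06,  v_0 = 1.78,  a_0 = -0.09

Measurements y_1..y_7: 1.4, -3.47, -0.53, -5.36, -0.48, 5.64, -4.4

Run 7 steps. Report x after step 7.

step 1: x_pred=-0.2743  r=1.6743  x^+=0.5176  v^+=2.1213  a^+=0.3551
step 2: x_pred=2.8909  r=-6.3609  x^+=-0.1178  v^+=0.8381  a^+=-1.3358
step 3: x_pred=0.0369  r=-0.5669  x^+=-0.2312  v^+=-0.6847  a^+=-1.4865
step 4: x_pred=-1.7249  r=-3.6351  x^+=-3.4443  v^+=-3.1580  a^+=-2.4527
step 5: x_pred=-7.9981  r=7.5181  x^+=-4.4420  v^+=-3.7354  a^+=-0.4543
step 6: x_pred=-8.5305  r=14.1705  x^+=-1.8279  v^+=-0.5300  a^+=3.3124
step 7: x_pred=-0.6167  r=-3.7833  x^+=-2.4062  v^+=1.9010  a^+=2.3067

x_post = -2.4062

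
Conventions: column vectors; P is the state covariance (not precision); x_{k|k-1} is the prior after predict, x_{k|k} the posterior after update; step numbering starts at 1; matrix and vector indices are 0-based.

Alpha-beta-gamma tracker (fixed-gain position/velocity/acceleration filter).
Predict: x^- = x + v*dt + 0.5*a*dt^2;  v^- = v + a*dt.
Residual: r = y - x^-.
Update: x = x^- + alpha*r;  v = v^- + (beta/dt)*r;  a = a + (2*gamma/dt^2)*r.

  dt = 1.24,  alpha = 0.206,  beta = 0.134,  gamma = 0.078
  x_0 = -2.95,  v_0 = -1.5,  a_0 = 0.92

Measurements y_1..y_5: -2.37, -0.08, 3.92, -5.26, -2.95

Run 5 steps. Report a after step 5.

step 1: x_pred=-4.1027  r=1.7327  x^+=-3.7458  v^+=-0.1720  a^+=1.0958
step 2: x_pred=-3.1165  r=3.0365  x^+=-2.4910  v^+=1.5150  a^+=1.4039
step 3: x_pred=0.4668  r=3.4532  x^+=1.1782  v^+=3.6289  a^+=1.7542
step 4: x_pred=7.0267  r=-12.2867  x^+=4.4957  v^+=4.4764  a^+=0.5076
step 5: x_pred=10.4367  r=-13.3867  x^+=7.6790  v^+=3.6593  a^+=-0.8505

a_post = -0.8505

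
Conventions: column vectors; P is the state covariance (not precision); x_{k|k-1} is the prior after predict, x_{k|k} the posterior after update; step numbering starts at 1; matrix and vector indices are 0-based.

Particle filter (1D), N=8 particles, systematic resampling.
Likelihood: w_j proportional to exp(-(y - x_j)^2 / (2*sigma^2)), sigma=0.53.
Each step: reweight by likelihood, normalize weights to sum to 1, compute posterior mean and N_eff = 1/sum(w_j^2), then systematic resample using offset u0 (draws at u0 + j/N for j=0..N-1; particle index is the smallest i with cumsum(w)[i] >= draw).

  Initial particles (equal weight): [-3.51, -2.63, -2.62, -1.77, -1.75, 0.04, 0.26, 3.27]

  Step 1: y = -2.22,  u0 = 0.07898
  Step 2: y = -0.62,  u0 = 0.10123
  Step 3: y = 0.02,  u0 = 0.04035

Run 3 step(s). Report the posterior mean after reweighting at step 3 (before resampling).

post_mean = -1.7594

step 1: w=[0.0177, 0.2541, 0.2578, 0.2390, 0.2313, 0.0000, 0.0000, 0.0000]  mean=-2.2338  Neff=4.1326  idx=[1, 1, 2, 2, 3, 3, 4, 4]
step 2: w=[0.0019, 0.0019, 0.0020, 0.0020, 0.2380, 0.2380, 0.2581, 0.2581]  mean=-1.7664  Neff=4.0564  idx=[4, 4, 5, 5, 6, 6, 7, 7]
step 3: w=[0.1171, 0.1171, 0.1171, 0.1171, 0.1329, 0.1329, 0.1329, 0.1329]  mean=-1.7594  Neff=7.9681  idx=[0, 1, 2, 3, 4, 5, 6, 7]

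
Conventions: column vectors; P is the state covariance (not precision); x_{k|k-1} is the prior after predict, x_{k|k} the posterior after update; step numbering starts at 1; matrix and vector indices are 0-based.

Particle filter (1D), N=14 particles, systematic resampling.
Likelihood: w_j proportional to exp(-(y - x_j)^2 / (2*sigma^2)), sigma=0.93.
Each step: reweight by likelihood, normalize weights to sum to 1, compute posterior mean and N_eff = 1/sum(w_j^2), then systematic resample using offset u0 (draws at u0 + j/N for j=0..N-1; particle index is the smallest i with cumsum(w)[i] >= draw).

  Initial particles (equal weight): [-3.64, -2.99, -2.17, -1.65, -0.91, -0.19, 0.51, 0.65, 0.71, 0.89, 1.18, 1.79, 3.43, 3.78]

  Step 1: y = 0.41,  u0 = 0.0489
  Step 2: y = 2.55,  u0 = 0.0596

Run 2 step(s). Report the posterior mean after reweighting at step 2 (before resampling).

post_mean = 1.1390

step 1: w=[0.0000, 0.0002, 0.0035, 0.0141, 0.0597, 0.1327, 0.1624, 0.1580, 0.1551, 0.1430, 0.1160, 0.0543, 0.0008, 0.0002]  mean=0.5499  Neff=7.4834  idx=[4, 5, 5, 6, 6, 7, 7, 8, 8, 9, 9, 10, 10, 11]
step 2: w=[0.0004, 0.0051, 0.0051, 0.0356, 0.0356, 0.0489, 0.0489, 0.0557, 0.0557, 0.0802, 0.0802, 0.1332, 0.1332, 0.2823]  mean=1.1390  Neff=7.0619  idx=[4, 6, 7, 8, 9, 10, 11, 11, 12, 12, 13, 13, 13, 13]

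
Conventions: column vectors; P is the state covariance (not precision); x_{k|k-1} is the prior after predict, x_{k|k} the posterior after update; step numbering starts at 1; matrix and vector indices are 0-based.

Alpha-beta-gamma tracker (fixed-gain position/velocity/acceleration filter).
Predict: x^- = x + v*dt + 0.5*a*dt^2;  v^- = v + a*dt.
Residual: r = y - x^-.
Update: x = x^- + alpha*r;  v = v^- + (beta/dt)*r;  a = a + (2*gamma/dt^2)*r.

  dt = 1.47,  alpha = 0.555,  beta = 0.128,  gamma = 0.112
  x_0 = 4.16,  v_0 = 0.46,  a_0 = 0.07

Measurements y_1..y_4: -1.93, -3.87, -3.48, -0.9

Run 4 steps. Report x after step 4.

x_post = -4.6325

step 1: x_pred=4.9118  r=-6.8418  x^+=1.1146  v^+=-0.0329  a^+=-0.6392
step 2: x_pred=0.3757  r=-4.2457  x^+=-1.9807  v^+=-1.3422  a^+=-1.0793
step 3: x_pred=-5.1199  r=1.6399  x^+=-4.2098  v^+=-2.7860  a^+=-0.9093
step 4: x_pred=-9.2877  r=8.3877  x^+=-4.6325  v^+=-3.3924  a^+=-0.0399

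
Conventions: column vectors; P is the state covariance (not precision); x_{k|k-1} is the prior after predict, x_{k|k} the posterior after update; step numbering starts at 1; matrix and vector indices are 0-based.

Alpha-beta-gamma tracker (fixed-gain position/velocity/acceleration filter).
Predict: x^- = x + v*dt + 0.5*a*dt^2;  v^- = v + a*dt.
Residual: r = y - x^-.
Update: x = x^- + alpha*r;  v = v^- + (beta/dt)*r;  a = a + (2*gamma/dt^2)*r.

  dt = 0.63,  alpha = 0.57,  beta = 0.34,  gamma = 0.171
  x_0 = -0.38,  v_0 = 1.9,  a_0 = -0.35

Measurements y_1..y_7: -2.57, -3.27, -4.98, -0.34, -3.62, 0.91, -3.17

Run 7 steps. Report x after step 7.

step 1: x_pred=0.7475  r=-3.3175  x^+=-1.1435  v^+=-0.1109  a^+=-3.2087
step 2: x_pred=-1.8501  r=-1.4199  x^+=-2.6594  v^+=-2.8987  a^+=-4.4322
step 3: x_pred=-5.3652  r=0.3852  x^+=-5.1456  v^+=-5.4831  a^+=-4.1003
step 4: x_pred=-9.4136  r=9.0736  x^+=-4.2417  v^+=-3.1693  a^+=3.7183
step 5: x_pred=-5.5005  r=1.8805  x^+=-4.4286  v^+=0.1880  a^+=5.3386
step 6: x_pred=-3.2507  r=4.1607  x^+=-0.8791  v^+=5.7968  a^+=8.9238
step 7: x_pred=4.5438  r=-7.7138  x^+=0.1470  v^+=7.2558  a^+=2.2770

x_post = 0.1470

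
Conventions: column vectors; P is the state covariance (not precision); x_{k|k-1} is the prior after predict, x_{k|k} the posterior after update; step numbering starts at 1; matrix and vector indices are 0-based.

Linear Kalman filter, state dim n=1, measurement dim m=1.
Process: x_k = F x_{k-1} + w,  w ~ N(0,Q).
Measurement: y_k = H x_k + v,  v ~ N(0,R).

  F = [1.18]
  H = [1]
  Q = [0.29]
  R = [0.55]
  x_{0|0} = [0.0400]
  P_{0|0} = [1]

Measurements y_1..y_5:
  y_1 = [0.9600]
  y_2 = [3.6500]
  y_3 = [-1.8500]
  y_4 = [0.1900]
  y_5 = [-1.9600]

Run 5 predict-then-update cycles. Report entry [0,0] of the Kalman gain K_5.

K[0,0] = 0.5696

step 1: x^-=[0.0472]  P^-=[1.6824]  S=[2.2324]  K=[0.7536]  nu=[0.9128]  x^+=[0.7351]  P^+=[0.4145]
step 2: x^-=[0.8674]  P^-=[0.8671]  S=[1.4171]  K=[0.6119]  nu=[2.7826]  x^+=[2.5701]  P^+=[0.3365]
step 3: x^-=[3.0327]  P^-=[0.7586]  S=[1.3086]  K=[0.5797]  nu=[-4.8827]  x^+=[0.2022]  P^+=[0.3188]
step 4: x^-=[0.2386]  P^-=[0.7339]  S=[1.2839]  K=[0.5716]  nu=[-0.0486]  x^+=[0.2108]  P^+=[0.3144]
step 5: x^-=[0.2487]  P^-=[0.7278]  S=[1.2778]  K=[0.5696]  nu=[-2.2087]  x^+=[-1.0093]  P^+=[0.3133]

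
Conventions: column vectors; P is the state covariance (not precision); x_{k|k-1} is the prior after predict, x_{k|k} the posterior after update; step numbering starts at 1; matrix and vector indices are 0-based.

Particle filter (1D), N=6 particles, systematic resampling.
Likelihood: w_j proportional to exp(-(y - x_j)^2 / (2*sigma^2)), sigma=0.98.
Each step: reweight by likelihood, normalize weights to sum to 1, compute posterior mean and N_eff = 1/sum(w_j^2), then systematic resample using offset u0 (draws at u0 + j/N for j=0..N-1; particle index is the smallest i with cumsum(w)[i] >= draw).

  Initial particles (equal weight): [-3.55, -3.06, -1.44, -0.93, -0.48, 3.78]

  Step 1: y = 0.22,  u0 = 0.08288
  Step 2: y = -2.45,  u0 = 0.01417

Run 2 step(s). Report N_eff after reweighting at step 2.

N_eff = 4.3478

step 1: w=[0.0004, 0.0024, 0.1566, 0.3302, 0.5094, 0.0009]  mean=-0.7826  Neff=2.5439  idx=[2, 3, 3, 4, 4, 4]
step 2: w=[0.3706, 0.1893, 0.1893, 0.0836, 0.0836, 0.0836]  mean=-1.0062  Neff=4.3478  idx=[0, 0, 0, 1, 2, 4]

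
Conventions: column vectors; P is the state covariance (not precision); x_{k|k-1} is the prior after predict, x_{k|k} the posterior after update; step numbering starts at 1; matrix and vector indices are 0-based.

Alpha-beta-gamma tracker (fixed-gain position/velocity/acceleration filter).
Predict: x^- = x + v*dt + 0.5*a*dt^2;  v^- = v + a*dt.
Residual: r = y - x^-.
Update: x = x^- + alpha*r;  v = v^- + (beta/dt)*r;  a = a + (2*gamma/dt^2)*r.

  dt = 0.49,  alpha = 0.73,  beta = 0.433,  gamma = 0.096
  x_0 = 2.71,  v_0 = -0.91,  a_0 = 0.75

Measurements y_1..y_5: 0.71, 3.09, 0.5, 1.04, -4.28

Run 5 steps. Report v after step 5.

step 1: x_pred=2.3541  r=-1.6441  x^+=1.1539  v^+=-1.9954  a^+=-0.5648
step 2: x_pred=0.1084  r=2.9816  x^+=2.2850  v^+=0.3627  a^+=1.8195
step 3: x_pred=2.6811  r=-2.1811  x^+=1.0889  v^+=-0.6731  a^+=0.0754
step 4: x_pred=0.7681  r=0.2719  x^+=0.9666  v^+=-0.3959  a^+=0.2928
step 5: x_pred=0.8077  r=-5.0877  x^+=-2.9063  v^+=-4.7484  a^+=-3.7757

v_post = -4.7484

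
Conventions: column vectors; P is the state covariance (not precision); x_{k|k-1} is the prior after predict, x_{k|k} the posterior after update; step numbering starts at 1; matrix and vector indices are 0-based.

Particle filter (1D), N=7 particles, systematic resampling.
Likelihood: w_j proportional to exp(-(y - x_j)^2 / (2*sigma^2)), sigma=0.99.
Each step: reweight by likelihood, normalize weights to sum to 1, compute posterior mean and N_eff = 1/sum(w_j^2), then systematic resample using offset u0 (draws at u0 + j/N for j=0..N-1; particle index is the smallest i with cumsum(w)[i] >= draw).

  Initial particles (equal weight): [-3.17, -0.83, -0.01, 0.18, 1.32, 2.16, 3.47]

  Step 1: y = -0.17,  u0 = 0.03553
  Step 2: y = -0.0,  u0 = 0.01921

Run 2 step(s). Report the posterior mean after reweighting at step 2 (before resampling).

post_mean = -0.0504

step 1: w=[0.0032, 0.2564, 0.3160, 0.3008, 0.1032, 0.0201, 0.0004]  mean=0.0087  Neff=3.7438  idx=[1, 1, 2, 2, 3, 3, 4]
step 2: w=[0.1216, 0.1216, 0.1728, 0.1728, 0.1700, 0.1700, 0.0711]  mean=-0.0504  Neff=6.5709  idx=[0, 1, 2, 3, 4, 4, 5]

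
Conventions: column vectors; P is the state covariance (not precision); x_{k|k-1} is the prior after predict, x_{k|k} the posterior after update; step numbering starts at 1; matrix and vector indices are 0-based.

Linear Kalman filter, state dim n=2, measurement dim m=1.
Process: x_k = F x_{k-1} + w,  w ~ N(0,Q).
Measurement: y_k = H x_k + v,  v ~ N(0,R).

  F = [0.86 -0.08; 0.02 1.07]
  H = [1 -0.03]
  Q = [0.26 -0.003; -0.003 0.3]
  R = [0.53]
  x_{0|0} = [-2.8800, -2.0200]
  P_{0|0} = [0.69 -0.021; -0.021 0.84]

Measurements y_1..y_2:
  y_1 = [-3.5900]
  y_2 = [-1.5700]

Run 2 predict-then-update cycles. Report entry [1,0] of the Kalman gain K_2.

step 1: x^-=[-2.3152, -2.2190]  P^-=[0.7786 -0.0823; -0.0823 1.2611]  S=[1.3147]  K=[0.5941; -0.0914]  nu=[-1.3414]  x^+=[-3.1121, -2.0964]  P^+=[0.3146 -0.0109; -0.0109 1.2501]
step 2: x^-=[-2.5087, -2.3054]  P^-=[0.5021 -0.1146; -0.1146 1.7309]  S=[1.0406]  K=[0.4859; -0.1601]  nu=[0.8696]  x^+=[-2.0862, -2.4446]  P^+=[0.2565 -0.0337; -0.0337 1.7042]

K[1,0] = -0.1601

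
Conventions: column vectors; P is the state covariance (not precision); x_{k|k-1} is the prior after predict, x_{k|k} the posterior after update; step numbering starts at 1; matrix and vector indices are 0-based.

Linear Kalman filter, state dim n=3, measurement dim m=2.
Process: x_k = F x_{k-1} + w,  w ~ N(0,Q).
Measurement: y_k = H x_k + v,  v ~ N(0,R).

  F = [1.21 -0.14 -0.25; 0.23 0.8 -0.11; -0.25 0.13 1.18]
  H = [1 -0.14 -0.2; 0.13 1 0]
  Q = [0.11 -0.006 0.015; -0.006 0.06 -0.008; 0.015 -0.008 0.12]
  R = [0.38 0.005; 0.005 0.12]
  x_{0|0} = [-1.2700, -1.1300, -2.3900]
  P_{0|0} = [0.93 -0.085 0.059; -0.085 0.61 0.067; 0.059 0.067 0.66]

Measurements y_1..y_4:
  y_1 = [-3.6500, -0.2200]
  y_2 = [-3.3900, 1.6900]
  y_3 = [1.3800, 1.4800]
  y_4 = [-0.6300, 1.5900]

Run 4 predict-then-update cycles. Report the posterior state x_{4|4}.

step 1: x^-=[-0.7810, -0.9332, -2.6496]  P^-=[1.5226 0.0995 -0.4138; 0.0995 0.4615 0.0107; -0.4138 0.0107 1.0987]  S=[2.0939 0.2446; 0.2446 0.6331]  K=[0.7385 0.1844; -0.0753 0.7785; -0.3093 0.0514]  nu=[-3.5296, 0.8147]  x^+=[-3.2373, -0.0331, -1.5161]  P^+=[0.2925 -0.0122 0.0631; -0.0122 0.0946 -0.0036; 0.0631 -0.0036 0.9045]
step 2: x^-=[-3.5335, -0.6043, -0.9839]  P^-=[0.5623 0.0669 -0.2496; 0.0669 0.1399 -0.1148; -0.2496 -0.1148 1.3618]  S=[1.0742 0.1536; 0.1536 0.2868]  K=[0.5322 0.2030; -0.0094 0.5232; -0.4305 -0.2827]  nu=[-0.1379, 2.7537]  x^+=[-3.0478, 0.8378, -1.7030]  P^+=[0.2130 -0.0007 0.0495; -0.0007 0.0628 -0.0425; 0.0495 -0.0425 1.1024]
step 3: x^-=[-3.3794, 0.1565, -1.1387]  P^-=[0.4594 0.0744 -0.2937; 0.0744 0.1295 -0.1814; -0.2937 -0.1814 1.6271]  S=[0.9935 0.1635; 0.1635 0.2766]  K=[0.4777 0.2023; 0.0114 0.4965; -0.5173 -0.4881]  nu=[4.5536, 1.7628]  x^+=[-0.8475, 1.0836, -4.3547]  P^+=[0.1897 0.0020 0.0343; 0.0020 0.0594 -0.0656; 0.0343 -0.0656 1.2128]
step 4: x^-=[-0.0885, 1.1510, -4.7858]  P^-=[0.4386 0.0809 -0.3367; 0.0809 0.1333 -0.2212; -0.3367 -0.2212 1.7810]  S=[0.9921 0.1758; 0.1758 0.2817]  K=[0.4630 0.2007; 0.0190 0.4985; -0.5627 -0.5895]  nu=[-1.3375, 0.4505]  x^+=[-0.6173, 1.3501, -4.2987]  P^+=[0.1819 0.0028 0.0230; 0.0028 0.0596 -0.0765; 0.0230 -0.0765 1.2523]

x_post = [-0.6173, 1.3501, -4.2987]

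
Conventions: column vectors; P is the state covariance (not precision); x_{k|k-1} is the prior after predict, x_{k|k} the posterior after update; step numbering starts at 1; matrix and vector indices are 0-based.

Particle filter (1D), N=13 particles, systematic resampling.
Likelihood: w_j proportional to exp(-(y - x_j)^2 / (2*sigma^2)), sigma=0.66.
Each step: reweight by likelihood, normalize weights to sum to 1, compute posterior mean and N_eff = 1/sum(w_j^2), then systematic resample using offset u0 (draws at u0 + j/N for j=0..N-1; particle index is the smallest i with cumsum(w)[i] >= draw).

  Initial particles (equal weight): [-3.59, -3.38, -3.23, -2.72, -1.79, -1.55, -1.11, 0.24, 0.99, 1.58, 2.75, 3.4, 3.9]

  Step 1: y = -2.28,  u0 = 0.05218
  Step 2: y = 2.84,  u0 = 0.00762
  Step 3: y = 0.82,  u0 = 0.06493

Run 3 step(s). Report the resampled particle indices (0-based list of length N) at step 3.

step 1: w=[0.0457, 0.0816, 0.1162, 0.2622, 0.2485, 0.1776, 0.0680, 0.0002, 0.0000, 0.0000, 0.0000, 0.0000, 0.0000]  mean=-2.3238  Neff=5.2938  idx=[1, 2, 2, 3, 3, 3, 4, 4, 4, 4, 5, 5, 6]
step 2: w=[0.0000, 0.0000, 0.0000, 0.0000, 0.0000, 0.0000, 0.0012, 0.0012, 0.0012, 0.0012, 0.0143, 0.0143, 0.9666]  mean=-1.1258  Neff=1.0699  idx=[10, 12, 12, 12, 12, 12, 12, 12, 12, 12, 12, 12, 12]
step 3: w=[0.0094, 0.0825, 0.0825, 0.0825, 0.0825, 0.0825, 0.0825, 0.0825, 0.0825, 0.0825, 0.0825, 0.0825, 0.0825]  mean=-1.1141  Neff=12.2158  idx=[1, 2, 3, 4, 5, 6, 7, 8, 9, 10, 10, 11, 12]

resampled_idx = [1, 2, 3, 4, 5, 6, 7, 8, 9, 10, 10, 11, 12]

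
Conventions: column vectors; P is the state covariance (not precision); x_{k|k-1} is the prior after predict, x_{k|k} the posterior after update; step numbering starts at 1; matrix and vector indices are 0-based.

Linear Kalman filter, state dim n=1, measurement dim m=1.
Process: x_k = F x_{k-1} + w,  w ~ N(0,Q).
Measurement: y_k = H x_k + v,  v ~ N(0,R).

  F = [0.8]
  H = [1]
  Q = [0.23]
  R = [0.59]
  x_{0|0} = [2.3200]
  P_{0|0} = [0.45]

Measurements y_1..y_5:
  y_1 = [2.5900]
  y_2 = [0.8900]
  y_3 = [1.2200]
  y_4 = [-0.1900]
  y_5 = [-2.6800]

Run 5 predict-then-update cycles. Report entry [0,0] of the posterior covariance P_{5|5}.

step 1: x^-=[1.8560]  P^-=[0.5180]  S=[1.1080]  K=[0.4675]  nu=[0.7340]  x^+=[2.1992]  P^+=[0.2758]
step 2: x^-=[1.7593]  P^-=[0.4065]  S=[0.9965]  K=[0.4079]  nu=[-0.8693]  x^+=[1.4047]  P^+=[0.2407]
step 3: x^-=[1.1237]  P^-=[0.3840]  S=[0.9740]  K=[0.3943]  nu=[0.0963]  x^+=[1.1617]  P^+=[0.2326]
step 4: x^-=[0.9294]  P^-=[0.3789]  S=[0.9689]  K=[0.3910]  nu=[-1.1194]  x^+=[0.4916]  P^+=[0.2307]
step 5: x^-=[0.3933]  P^-=[0.3777]  S=[0.9677]  K=[0.3903]  nu=[-3.0733]  x^+=[-0.8061]  P^+=[0.2303]

P_post[0,0] = 0.2303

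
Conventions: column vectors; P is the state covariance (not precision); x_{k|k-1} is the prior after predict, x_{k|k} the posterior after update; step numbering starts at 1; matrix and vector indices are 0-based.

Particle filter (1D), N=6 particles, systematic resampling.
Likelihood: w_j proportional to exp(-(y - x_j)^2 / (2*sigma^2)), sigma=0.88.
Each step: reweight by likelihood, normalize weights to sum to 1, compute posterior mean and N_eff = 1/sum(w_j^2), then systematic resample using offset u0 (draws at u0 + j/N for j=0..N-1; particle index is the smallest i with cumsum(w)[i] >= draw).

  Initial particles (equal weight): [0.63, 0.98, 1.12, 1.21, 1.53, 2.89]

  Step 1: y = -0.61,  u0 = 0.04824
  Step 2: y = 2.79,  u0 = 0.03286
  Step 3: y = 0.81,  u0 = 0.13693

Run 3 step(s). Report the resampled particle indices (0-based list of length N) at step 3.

resampled_idx = [0, 1, 2, 3, 4, 5]

step 1: w=[0.4206, 0.2219, 0.1644, 0.1337, 0.0590, 0.0004]  mean=0.9198  Neff=3.6427  idx=[0, 0, 0, 1, 2, 3]
step 2: w=[0.0777, 0.0777, 0.0777, 0.1906, 0.2610, 0.3153]  mean=1.0075  Neff=4.5051  idx=[0, 2, 3, 4, 5, 5]
step 3: w=[0.1723, 0.1723, 0.1727, 0.1654, 0.1587, 0.1587]  mean=0.9555  Neff=5.9918  idx=[0, 1, 2, 3, 4, 5]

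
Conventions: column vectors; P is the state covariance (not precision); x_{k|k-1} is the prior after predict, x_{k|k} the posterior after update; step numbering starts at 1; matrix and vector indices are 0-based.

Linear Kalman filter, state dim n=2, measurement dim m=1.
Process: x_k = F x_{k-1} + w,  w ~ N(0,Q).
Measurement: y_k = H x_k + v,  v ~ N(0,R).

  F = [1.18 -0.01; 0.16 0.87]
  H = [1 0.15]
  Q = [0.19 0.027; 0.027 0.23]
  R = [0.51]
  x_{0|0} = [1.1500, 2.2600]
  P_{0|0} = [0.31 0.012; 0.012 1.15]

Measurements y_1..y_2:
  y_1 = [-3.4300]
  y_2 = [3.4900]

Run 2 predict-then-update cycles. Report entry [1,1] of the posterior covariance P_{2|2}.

step 1: x^-=[1.3344, 2.1502]  P^-=[0.6215 0.0878; 0.0878 1.1117]  S=[1.1828]  K=[0.5365; 0.2152]  nu=[-5.0869]  x^+=[-1.3950, 1.0553]  P^+=[0.2810 -0.0488; -0.0488 1.0569]
step 2: x^-=[-1.6566, 0.6950]  P^-=[0.5825 0.0209; 0.0209 1.0236]  S=[1.1217]  K=[0.5220; 0.1555]  nu=[5.0424]  x^+=[0.9757, 1.4789]  P^+=[0.2768 -0.0702; -0.0702 0.9965]

P_post[1,1] = 0.9965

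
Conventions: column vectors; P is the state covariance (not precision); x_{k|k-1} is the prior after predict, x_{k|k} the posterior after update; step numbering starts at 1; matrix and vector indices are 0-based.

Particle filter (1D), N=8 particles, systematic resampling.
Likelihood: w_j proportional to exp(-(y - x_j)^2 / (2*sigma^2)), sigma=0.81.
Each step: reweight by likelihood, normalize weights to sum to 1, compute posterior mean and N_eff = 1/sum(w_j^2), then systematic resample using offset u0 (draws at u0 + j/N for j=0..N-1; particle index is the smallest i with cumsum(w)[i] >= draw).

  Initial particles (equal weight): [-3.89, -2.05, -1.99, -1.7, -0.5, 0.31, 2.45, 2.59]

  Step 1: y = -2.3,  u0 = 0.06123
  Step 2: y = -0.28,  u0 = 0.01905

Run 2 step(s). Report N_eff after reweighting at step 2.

step 1: w=[0.0506, 0.3312, 0.3228, 0.2640, 0.0294, 0.0019, 0.0000, 0.0000]  mean=-1.9812  Neff=3.4836  idx=[1, 1, 1, 2, 2, 2, 3, 3]
step 2: w=[0.0893, 0.0893, 0.0893, 0.1047, 0.1047, 0.1047, 0.2091, 0.2091]  mean=-1.8848  Neff=6.9348  idx=[0, 1, 3, 4, 5, 6, 6, 7]

N_eff = 6.9348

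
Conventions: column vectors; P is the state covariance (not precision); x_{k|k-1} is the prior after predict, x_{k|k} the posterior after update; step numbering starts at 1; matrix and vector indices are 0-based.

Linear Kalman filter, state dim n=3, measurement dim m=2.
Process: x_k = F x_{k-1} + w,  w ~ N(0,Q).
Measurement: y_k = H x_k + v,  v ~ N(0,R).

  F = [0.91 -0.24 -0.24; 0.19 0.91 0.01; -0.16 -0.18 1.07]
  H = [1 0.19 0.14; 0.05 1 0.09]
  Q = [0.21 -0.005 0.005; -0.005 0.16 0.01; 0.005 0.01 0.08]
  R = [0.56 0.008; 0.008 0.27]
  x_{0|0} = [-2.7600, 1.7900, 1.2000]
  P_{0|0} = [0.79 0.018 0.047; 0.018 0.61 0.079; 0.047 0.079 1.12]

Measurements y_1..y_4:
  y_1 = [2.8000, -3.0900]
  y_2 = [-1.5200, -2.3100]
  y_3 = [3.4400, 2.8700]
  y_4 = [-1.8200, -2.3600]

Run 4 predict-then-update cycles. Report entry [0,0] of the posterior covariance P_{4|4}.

P_post[0,0] = 0.4088

step 1: x^-=[-3.2292, 1.1165, 1.4034]  P^-=[0.9446 -0.0094 -0.3429; -0.0094 0.7016 -0.0189; -0.3429 -0.0189 1.3568]  S=[1.4559 0.1599; 0.1599 0.9775]  K=[0.6250 -0.0951; 0.0048 0.7147; -0.1193 0.1075]  nu=[5.6206, -4.1713]  x^+=[0.6806, -1.8380, 0.2843]  P^+=[0.3860 -0.0187 -0.2369; -0.0187 0.2011 -0.0797; -0.2369 -0.0797 1.3289]
step 2: x^-=[0.9922, -1.5404, 0.5261]  P^-=[0.7202 0.0263 -0.6041; 0.0263 0.3318 -0.1423; -0.6041 -0.1423 1.7285]  S=[1.1593 0.0744; 0.0744 0.5892]  K=[0.5562 -0.0568; 0.0252 0.5405; -0.3366 0.0137]  nu=[-2.2932, -0.8665]  x^+=[-0.2340, -2.0665, 1.2861]  P^+=[0.3643 0.0059 -0.3886; 0.0059 0.1569 -0.1234; -0.3886 -0.1234 1.5978]
step 3: x^-=[-0.0257, -1.9121, 1.7855]  P^-=[0.7657 0.0659 -0.8193; 0.0659 0.3016 -0.2090; -0.8193 -0.2090 2.1046]  S=[1.1624 0.0843; 0.0843 0.5521]  K=[0.5732 -0.0324; 0.0437 0.5114; -0.4829 -0.0359]  nu=[3.5790, 4.6227]  x^+=[1.8761, 0.6085, -0.1090]  P^+=[0.3864 0.0213 -0.4978; 0.0213 0.1512 -0.1534; -0.4978 -0.1534 1.8299]
step 4: x^-=[1.5873, 0.9091, -0.5263]  P^-=[0.8345 0.0931 -0.9883; 0.0931 0.3020 -0.2602; -0.9883 -0.2602 2.4206]  S=[1.1977 0.0949; 0.0949 0.5473]  K=[0.5976 -0.0197; 0.0550 0.5080; -0.5782 -0.0675]  nu=[-3.5064, -3.3011]  x^+=[-0.4429, -0.9608, 1.7240]  P^+=[0.4088 0.0305 -0.5725; 0.0305 0.1518 -0.1752; -0.5725 -0.1752 2.0103]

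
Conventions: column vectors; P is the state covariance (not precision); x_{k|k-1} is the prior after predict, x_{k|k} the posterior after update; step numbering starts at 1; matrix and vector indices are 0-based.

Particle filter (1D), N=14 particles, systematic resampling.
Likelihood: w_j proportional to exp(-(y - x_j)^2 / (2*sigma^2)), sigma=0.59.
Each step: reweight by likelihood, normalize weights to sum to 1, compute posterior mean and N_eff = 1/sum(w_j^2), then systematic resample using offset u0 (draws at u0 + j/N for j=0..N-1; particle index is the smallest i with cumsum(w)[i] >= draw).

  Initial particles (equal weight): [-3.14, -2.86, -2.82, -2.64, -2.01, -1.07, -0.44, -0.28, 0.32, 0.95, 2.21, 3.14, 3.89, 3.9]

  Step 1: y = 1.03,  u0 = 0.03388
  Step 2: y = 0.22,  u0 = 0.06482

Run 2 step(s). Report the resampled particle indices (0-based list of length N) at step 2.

resampled_idx = [0, 1, 2, 2, 3, 3, 4, 5, 6, 7, 9, 10, 11, 12]

step 1: w=[0.0000, 0.0000, 0.0000, 0.0000, 0.0000, 0.0010, 0.0257, 0.0487, 0.2779, 0.5680, 0.0776, 0.0010, 0.0000, 0.0000]  mean=0.7770  Neff=2.4451  idx=[7, 8, 8, 8, 8, 9, 9, 9, 9, 9, 9, 9, 9, 10]
step 2: w=[0.0835, 0.1178, 0.1178, 0.1178, 0.1178, 0.0556, 0.0556, 0.0556, 0.0556, 0.0556, 0.0556, 0.0556, 0.0556, 0.0004]  mean=0.5509  Neff=11.4632  idx=[0, 1, 2, 2, 3, 3, 4, 5, 6, 7, 9, 10, 11, 12]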